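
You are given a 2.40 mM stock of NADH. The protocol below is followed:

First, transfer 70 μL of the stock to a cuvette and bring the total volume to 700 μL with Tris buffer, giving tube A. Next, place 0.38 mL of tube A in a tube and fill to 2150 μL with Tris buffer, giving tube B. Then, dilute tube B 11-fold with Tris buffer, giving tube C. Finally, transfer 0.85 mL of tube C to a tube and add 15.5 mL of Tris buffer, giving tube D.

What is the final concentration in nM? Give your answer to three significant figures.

Step 1: 70 μL brought to 700 μL → factor 700/70 = 10
Step 2: 0.38 mL brought to 2150 μL → factor 2.15/0.38 = 5.6579
Step 3: 11-fold → factor 11
Step 4: 0.85 mL + 15.5 mL = 16.35 mL total → factor 16.35/0.85 = 19.235
Overall dilution factor = 10 × 5.6579 × 11 × 19.235 = 11971
Final = 2.40 mM / 11971 = 0.0002005 mM = 200 nM

200 nM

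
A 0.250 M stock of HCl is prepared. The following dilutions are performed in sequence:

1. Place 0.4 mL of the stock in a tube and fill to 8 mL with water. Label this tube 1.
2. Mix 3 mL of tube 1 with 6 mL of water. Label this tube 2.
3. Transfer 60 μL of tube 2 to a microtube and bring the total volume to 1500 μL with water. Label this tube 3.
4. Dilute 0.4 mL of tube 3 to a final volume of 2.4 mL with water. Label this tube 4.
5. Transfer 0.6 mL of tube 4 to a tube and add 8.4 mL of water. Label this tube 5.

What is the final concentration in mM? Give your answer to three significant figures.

Step 1: 0.4 mL brought to 8 mL → factor 8/0.4 = 20
Step 2: 3 mL + 6 mL = 9 mL total → factor 9/3 = 3
Step 3: 60 μL brought to 1500 μL → factor 1500/60 = 25
Step 4: 0.4 mL brought to 2.4 mL → factor 2.4/0.4 = 6
Step 5: 0.6 mL + 8.4 mL = 9 mL total → factor 9/0.6 = 15
Overall dilution factor = 20 × 3 × 25 × 6 × 15 = 1.35 × 10^5
Final = 0.250 M / 1.35 × 10^5 = 1.852 × 10^-6 M = 0.00185 mM

0.00185 mM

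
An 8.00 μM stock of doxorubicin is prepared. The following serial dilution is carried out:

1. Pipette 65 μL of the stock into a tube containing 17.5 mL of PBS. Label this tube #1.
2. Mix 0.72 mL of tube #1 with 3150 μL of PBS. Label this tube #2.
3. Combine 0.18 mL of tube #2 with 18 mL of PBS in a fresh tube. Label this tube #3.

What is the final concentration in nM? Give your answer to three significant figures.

Step 1: 65 μL + 17.5 mL = 17565 μL total → factor 17565/65 = 270.23
Step 2: 0.72 mL + 3150 μL = 3.87 mL total → factor 3.87/0.72 = 5.375
Step 3: 0.18 mL + 18 mL = 18.18 mL total → factor 18.18/0.18 = 101
Overall dilution factor = 270.23 × 5.375 × 101 = 1.467 × 10^5
Final = 8.00 μM / 1.467 × 10^5 = 5.453 × 10^-5 μM = 0.0545 nM

0.0545 nM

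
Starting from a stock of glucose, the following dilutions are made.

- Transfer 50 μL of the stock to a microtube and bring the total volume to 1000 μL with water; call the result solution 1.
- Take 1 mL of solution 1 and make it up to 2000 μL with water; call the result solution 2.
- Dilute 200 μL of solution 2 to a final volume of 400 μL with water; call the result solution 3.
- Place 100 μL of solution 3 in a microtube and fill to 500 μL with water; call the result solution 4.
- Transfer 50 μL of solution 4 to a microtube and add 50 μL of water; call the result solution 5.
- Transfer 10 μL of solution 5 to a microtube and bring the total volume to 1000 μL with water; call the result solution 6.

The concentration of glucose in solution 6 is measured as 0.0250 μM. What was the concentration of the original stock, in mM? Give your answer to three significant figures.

2.00 mM

Step 1: 50 μL brought to 1000 μL → factor 1000/50 = 20
Step 2: 1 mL brought to 2000 μL → factor 2/1 = 2
Step 3: 200 μL brought to 400 μL → factor 400/200 = 2
Step 4: 100 μL brought to 500 μL → factor 500/100 = 5
Step 5: 50 μL + 50 μL = 100 μL total → factor 100/50 = 2
Step 6: 10 μL brought to 1000 μL → factor 1000/10 = 100
Overall dilution factor = 20 × 2 × 2 × 5 × 2 × 100 = 80000
Stock = 0.0250 μM × 80000 = 2000 μM = 2.00 mM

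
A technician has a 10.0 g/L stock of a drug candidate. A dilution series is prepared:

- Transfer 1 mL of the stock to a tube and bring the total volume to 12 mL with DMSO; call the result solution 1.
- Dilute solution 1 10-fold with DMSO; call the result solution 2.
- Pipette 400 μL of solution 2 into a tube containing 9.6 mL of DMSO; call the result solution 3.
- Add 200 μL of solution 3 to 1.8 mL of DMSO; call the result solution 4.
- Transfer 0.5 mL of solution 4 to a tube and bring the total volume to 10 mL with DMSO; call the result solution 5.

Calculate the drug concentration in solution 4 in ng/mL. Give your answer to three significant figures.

Step 1: 1 mL brought to 12 mL → factor 12/1 = 12
Step 2: 10-fold → factor 10
Step 3: 400 μL + 9.6 mL = 10000 μL total → factor 10000/400 = 25
Step 4: 200 μL + 1.8 mL = 2000 μL total → factor 2000/200 = 10
Dilution factor through solution 4 = 12 × 10 × 25 × 10 = 30000
[solution 4] = 10.0 g/L / 30000 = 0.0003333 g/L = 333 ng/mL

333 ng/mL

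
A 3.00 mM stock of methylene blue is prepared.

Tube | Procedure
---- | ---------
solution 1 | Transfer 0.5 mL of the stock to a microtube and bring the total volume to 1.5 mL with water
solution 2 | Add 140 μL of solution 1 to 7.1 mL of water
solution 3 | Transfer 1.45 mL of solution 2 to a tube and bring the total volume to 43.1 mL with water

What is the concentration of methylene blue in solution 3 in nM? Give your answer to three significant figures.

Step 1: 0.5 mL brought to 1.5 mL → factor 1.5/0.5 = 3
Step 2: 140 μL + 7.1 mL = 7240 μL total → factor 7240/140 = 51.714
Step 3: 1.45 mL brought to 43.1 mL → factor 43.1/1.45 = 29.724
Overall dilution factor = 3 × 51.714 × 29.724 = 4611.5
Final = 3.00 mM / 4611.5 = 0.0006505 mM = 651 nM

651 nM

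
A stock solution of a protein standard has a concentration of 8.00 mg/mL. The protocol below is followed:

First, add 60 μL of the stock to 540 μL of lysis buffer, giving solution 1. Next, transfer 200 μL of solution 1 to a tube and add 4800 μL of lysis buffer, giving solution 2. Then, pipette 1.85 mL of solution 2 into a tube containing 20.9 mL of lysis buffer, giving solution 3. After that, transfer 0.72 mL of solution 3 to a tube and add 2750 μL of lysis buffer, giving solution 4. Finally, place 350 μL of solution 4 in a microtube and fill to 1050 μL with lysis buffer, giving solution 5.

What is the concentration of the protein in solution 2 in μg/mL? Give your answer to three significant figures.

Step 1: 60 μL + 540 μL = 600 μL total → factor 600/60 = 10
Step 2: 200 μL + 4800 μL = 5000 μL total → factor 5000/200 = 25
Dilution factor through solution 2 = 10 × 25 = 250
[solution 2] = 8.00 mg/mL / 250 = 0.03200 mg/mL = 32.0 μg/mL

32.0 μg/mL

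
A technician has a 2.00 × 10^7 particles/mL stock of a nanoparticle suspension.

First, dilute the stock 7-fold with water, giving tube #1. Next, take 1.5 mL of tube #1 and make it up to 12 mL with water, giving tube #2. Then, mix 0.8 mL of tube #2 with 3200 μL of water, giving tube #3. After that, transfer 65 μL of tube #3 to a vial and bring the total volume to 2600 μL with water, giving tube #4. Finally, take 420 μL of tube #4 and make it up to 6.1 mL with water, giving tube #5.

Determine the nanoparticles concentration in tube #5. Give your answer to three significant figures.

123 particles/mL

Step 1: 7-fold → factor 7
Step 2: 1.5 mL brought to 12 mL → factor 12/1.5 = 8
Step 3: 0.8 mL + 3200 μL = 4 mL total → factor 4/0.8 = 5
Step 4: 65 μL brought to 2600 μL → factor 2600/65 = 40
Step 5: 420 μL brought to 6.1 mL → factor 6100/420 = 14.524
Overall dilution factor = 7 × 8 × 5 × 40 × 14.524 = 1.6267 × 10^5
Final = 2.00 × 10^7 particles/mL / 1.6267 × 10^5 = 123 particles/mL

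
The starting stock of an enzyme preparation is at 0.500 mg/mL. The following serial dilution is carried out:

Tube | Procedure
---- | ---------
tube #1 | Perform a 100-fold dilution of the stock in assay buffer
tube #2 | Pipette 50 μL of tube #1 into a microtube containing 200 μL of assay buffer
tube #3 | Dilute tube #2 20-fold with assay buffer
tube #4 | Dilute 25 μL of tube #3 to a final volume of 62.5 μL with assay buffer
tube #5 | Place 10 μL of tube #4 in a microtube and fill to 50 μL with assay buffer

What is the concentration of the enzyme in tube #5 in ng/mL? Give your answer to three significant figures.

4.00 ng/mL

Step 1: 100-fold → factor 100
Step 2: 50 μL + 200 μL = 250 μL total → factor 250/50 = 5
Step 3: 20-fold → factor 20
Step 4: 25 μL brought to 62.5 μL → factor 62.5/25 = 2.5
Step 5: 10 μL brought to 50 μL → factor 50/10 = 5
Overall dilution factor = 100 × 5 × 20 × 2.5 × 5 = 1.25 × 10^5
Final = 0.500 mg/mL / 1.25 × 10^5 = 4.000 × 10^-6 mg/mL = 4.00 ng/mL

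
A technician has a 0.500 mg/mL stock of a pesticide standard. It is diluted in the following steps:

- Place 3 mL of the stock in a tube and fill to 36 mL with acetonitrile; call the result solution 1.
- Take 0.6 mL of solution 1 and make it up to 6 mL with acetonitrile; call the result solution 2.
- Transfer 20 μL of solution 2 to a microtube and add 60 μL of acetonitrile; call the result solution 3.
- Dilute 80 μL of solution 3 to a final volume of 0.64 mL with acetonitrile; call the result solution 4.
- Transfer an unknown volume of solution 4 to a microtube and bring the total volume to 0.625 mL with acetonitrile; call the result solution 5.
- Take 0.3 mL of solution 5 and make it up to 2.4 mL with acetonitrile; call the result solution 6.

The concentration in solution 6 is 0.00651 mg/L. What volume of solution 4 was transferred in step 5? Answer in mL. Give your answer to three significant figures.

0.250 mL

Step 1: 3 mL brought to 36 mL → factor 36/3 = 12
Step 2: 0.6 mL brought to 6 mL → factor 6/0.6 = 10
Step 3: 20 μL + 60 μL = 80 μL total → factor 80/20 = 4
Step 4: 80 μL brought to 0.64 mL → factor 640/80 = 8
Step 5: v brought to 0.625 mL → factor = 0.625 mL/v
Step 6: 0.3 mL brought to 2.4 mL → factor 2.4/0.3 = 8
Product of known-step factors = 30720
Overall factor = 0.500 mg/mL / (0.00651 mg/L) = 76805
Step-5 factor = 76805 / 30720 = 2.5002
v = 0.625 mL / 2.5002 = 0.250 mL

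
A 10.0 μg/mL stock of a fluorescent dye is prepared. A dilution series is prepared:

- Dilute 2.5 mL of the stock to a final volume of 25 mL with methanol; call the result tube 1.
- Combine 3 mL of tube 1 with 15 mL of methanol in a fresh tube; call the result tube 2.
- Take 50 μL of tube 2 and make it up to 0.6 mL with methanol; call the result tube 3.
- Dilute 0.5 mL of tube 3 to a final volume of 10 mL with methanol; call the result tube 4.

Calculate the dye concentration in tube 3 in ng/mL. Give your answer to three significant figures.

Step 1: 2.5 mL brought to 25 mL → factor 25/2.5 = 10
Step 2: 3 mL + 15 mL = 18 mL total → factor 18/3 = 6
Step 3: 50 μL brought to 0.6 mL → factor 600/50 = 12
Dilution factor through tube 3 = 10 × 6 × 12 = 720
[tube 3] = 10.0 μg/mL / 720 = 0.01389 μg/mL = 13.9 ng/mL

13.9 ng/mL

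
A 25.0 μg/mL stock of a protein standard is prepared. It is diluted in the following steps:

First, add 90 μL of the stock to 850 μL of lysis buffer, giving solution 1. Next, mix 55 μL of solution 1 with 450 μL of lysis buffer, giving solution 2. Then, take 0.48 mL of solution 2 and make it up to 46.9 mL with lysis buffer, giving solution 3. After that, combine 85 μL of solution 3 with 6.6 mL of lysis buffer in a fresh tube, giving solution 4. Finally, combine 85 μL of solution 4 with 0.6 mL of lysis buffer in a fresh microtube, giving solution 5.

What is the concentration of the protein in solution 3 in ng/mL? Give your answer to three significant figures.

Step 1: 90 μL + 850 μL = 940 μL total → factor 940/90 = 10.444
Step 2: 55 μL + 450 μL = 505 μL total → factor 505/55 = 9.1818
Step 3: 0.48 mL brought to 46.9 mL → factor 46.9/0.48 = 97.708
Dilution factor through solution 3 = 10.444 × 9.1818 × 97.708 = 9370.1
[solution 3] = 25.0 μg/mL / 9370.1 = 0.002668 μg/mL = 2.67 ng/mL

2.67 ng/mL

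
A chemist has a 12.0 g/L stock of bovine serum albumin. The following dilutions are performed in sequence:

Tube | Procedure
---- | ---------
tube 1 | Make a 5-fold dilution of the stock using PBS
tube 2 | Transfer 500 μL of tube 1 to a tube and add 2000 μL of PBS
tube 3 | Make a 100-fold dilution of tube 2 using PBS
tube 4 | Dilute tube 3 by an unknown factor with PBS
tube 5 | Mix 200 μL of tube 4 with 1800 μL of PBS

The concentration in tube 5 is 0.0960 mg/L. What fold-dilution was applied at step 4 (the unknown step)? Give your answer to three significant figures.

Step 1: 5-fold → factor 5
Step 2: 500 μL + 2000 μL = 2500 μL total → factor 2500/500 = 5
Step 3: 100-fold → factor 100
Step 4: unknown factor x
Step 5: 200 μL + 1800 μL = 2000 μL total → factor 2000/200 = 10
Product of known-step factors = 25000
Overall factor = 12.0 g/L / (0.0960 mg/L) = 1.25 × 10^5
x = 1.25 × 10^5 / 25000 = 5.00

5.00-fold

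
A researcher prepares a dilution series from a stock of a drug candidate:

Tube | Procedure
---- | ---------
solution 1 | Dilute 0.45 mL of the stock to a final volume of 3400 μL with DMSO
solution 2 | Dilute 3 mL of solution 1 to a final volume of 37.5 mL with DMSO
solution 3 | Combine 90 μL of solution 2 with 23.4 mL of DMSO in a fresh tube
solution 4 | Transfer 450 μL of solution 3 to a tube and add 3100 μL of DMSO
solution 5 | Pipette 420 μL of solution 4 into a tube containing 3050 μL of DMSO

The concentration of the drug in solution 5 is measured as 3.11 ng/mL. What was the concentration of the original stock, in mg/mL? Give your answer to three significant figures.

5.00 mg/mL

Step 1: 0.45 mL brought to 3400 μL → factor 3.4/0.45 = 7.5556
Step 2: 3 mL brought to 37.5 mL → factor 37.5/3 = 12.5
Step 3: 90 μL + 23.4 mL = 23490 μL total → factor 23490/90 = 261
Step 4: 450 μL + 3100 μL = 3550 μL total → factor 3550/450 = 7.8889
Step 5: 420 μL + 3050 μL = 3470 μL total → factor 3470/420 = 8.2619
Overall dilution factor = 7.5556 × 12.5 × 261 × 7.8889 × 8.2619 = 1.6066 × 10^6
Stock = 3.11 ng/mL × 1.6066 × 10^6 = 4.997 × 10^6 ng/mL = 5.00 mg/mL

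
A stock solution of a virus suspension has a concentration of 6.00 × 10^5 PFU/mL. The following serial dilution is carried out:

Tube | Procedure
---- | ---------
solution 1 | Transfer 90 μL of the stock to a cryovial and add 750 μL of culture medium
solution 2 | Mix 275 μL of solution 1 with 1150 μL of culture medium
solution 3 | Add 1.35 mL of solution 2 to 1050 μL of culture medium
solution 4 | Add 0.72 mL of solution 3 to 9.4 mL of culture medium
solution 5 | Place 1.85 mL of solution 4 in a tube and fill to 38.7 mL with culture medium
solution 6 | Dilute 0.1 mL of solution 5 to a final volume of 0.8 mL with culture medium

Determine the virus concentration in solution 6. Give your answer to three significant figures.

2.97 PFU/mL

Step 1: 90 μL + 750 μL = 840 μL total → factor 840/90 = 9.3333
Step 2: 275 μL + 1150 μL = 1425 μL total → factor 1425/275 = 5.1818
Step 3: 1.35 mL + 1050 μL = 2.4 mL total → factor 2.4/1.35 = 1.7778
Step 4: 0.72 mL + 9.4 mL = 10.12 mL total → factor 10.12/0.72 = 14.056
Step 5: 1.85 mL brought to 38.7 mL → factor 38.7/1.85 = 20.919
Step 6: 0.1 mL brought to 0.8 mL → factor 0.8/0.1 = 8
Overall dilution factor = 9.3333 × 5.1818 × 1.7778 × 14.056 × 20.919 × 8 = 2.0224 × 10^5
Final = 6.00 × 10^5 PFU/mL / 2.0224 × 10^5 = 2.97 PFU/mL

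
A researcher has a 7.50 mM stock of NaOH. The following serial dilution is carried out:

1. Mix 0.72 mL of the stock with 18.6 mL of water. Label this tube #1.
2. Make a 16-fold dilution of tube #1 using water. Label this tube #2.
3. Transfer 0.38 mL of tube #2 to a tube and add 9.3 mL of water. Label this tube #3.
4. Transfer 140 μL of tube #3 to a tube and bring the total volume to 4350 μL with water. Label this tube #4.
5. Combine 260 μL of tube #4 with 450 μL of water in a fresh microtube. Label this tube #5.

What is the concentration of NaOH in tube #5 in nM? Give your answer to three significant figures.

8.08 nM

Step 1: 0.72 mL + 18.6 mL = 19.32 mL total → factor 19.32/0.72 = 26.833
Step 2: 16-fold → factor 16
Step 3: 0.38 mL + 9.3 mL = 9.68 mL total → factor 9.68/0.38 = 25.474
Step 4: 140 μL brought to 4350 μL → factor 4350/140 = 31.071
Step 5: 260 μL + 450 μL = 710 μL total → factor 710/260 = 2.7308
Overall dilution factor = 26.833 × 16 × 25.474 × 31.071 × 2.7308 = 9.2797 × 10^5
Final = 7.50 mM / 9.2797 × 10^5 = 8.082 × 10^-6 mM = 8.08 nM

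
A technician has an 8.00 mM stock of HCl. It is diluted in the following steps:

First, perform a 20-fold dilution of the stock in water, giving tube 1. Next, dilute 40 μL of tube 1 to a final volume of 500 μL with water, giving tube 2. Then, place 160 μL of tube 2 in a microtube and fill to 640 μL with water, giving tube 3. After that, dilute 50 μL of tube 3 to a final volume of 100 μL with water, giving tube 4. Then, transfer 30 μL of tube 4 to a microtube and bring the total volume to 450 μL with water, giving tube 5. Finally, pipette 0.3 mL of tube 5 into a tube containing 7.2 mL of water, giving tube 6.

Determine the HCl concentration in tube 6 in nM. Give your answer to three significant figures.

Step 1: 20-fold → factor 20
Step 2: 40 μL brought to 500 μL → factor 500/40 = 12.5
Step 3: 160 μL brought to 640 μL → factor 640/160 = 4
Step 4: 50 μL brought to 100 μL → factor 100/50 = 2
Step 5: 30 μL brought to 450 μL → factor 450/30 = 15
Step 6: 0.3 mL + 7.2 mL = 7.5 mL total → factor 7.5/0.3 = 25
Overall dilution factor = 20 × 12.5 × 4 × 2 × 15 × 25 = 7.5 × 10^5
Final = 8.00 mM / 7.5 × 10^5 = 1.067 × 10^-5 mM = 10.7 nM

10.7 nM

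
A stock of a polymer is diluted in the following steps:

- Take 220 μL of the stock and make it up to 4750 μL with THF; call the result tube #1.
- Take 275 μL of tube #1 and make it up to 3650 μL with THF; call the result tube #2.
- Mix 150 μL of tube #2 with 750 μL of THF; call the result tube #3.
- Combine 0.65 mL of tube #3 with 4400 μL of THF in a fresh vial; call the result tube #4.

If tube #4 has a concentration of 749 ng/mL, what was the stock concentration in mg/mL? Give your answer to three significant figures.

10.0 mg/mL

Step 1: 220 μL brought to 4750 μL → factor 4750/220 = 21.591
Step 2: 275 μL brought to 3650 μL → factor 3650/275 = 13.273
Step 3: 150 μL + 750 μL = 900 μL total → factor 900/150 = 6
Step 4: 0.65 mL + 4400 μL = 5.05 mL total → factor 5.05/0.65 = 7.7692
Overall dilution factor = 21.591 × 13.273 × 6 × 7.7692 = 13359
Stock = 749 ng/mL × 13359 = 1.001 × 10^7 ng/mL = 10.0 mg/mL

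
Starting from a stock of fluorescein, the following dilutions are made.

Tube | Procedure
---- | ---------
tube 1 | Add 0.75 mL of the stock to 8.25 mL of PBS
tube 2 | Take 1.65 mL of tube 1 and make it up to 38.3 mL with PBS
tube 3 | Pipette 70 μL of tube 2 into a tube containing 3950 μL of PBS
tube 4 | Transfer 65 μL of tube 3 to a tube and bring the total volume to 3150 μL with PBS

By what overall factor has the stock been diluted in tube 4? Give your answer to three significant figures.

Step 1: 0.75 mL + 8.25 mL = 9 mL total → factor 9/0.75 = 12
Step 2: 1.65 mL brought to 38.3 mL → factor 38.3/1.65 = 23.212
Step 3: 70 μL + 3950 μL = 4020 μL total → factor 4020/70 = 57.429
Step 4: 65 μL brought to 3150 μL → factor 3150/65 = 48.462
Overall dilution factor = 12 × 23.212 × 57.429 × 48.462 = 7.7521 × 10^5

7.75 × 10^5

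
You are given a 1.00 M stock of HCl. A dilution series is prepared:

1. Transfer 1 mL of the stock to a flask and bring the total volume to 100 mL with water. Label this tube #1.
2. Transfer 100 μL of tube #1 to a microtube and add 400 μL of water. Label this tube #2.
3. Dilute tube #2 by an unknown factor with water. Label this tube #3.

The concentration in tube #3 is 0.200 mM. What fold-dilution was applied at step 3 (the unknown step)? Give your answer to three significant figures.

10.0-fold

Step 1: 1 mL brought to 100 mL → factor 100/1 = 100
Step 2: 100 μL + 400 μL = 500 μL total → factor 500/100 = 5
Step 3: unknown factor x
Product of known-step factors = 500
Overall factor = 1.00 M / (0.200 mM) = 5000
x = 5000 / 500 = 10.0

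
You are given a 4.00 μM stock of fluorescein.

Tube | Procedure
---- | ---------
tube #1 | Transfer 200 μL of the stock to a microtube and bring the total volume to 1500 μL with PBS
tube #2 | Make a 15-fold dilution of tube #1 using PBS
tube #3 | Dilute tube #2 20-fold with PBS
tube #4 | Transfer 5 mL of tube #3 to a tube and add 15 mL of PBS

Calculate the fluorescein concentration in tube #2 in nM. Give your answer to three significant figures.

35.6 nM

Step 1: 200 μL brought to 1500 μL → factor 1500/200 = 7.5
Step 2: 15-fold → factor 15
Dilution factor through tube #2 = 7.5 × 15 = 112.5
[tube #2] = 4.00 μM / 112.5 = 0.03556 μM = 35.6 nM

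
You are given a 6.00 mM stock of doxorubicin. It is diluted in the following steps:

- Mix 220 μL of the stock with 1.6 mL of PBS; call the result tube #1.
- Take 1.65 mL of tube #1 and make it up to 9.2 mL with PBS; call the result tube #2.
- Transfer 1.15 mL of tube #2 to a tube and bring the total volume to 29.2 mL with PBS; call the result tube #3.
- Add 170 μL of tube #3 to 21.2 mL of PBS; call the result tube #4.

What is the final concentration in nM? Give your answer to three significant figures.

Step 1: 220 μL + 1.6 mL = 1820 μL total → factor 1820/220 = 8.2727
Step 2: 1.65 mL brought to 9.2 mL → factor 9.2/1.65 = 5.5758
Step 3: 1.15 mL brought to 29.2 mL → factor 29.2/1.15 = 25.391
Step 4: 170 μL + 21.2 mL = 21370 μL total → factor 21370/170 = 125.71
Overall dilution factor = 8.2727 × 5.5758 × 25.391 × 125.71 = 1.4723 × 10^5
Final = 6.00 mM / 1.4723 × 10^5 = 4.075 × 10^-5 mM = 40.8 nM

40.8 nM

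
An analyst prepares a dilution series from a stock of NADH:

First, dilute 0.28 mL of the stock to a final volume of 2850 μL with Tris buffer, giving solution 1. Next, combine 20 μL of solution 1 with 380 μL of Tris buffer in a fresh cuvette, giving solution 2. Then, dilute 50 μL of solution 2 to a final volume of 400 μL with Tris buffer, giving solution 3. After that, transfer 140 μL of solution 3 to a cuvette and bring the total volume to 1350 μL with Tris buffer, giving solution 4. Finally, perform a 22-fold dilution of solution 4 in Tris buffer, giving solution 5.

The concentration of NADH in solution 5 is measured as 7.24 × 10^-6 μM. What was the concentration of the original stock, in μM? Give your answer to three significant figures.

2.50 μM

Step 1: 0.28 mL brought to 2850 μL → factor 2.85/0.28 = 10.179
Step 2: 20 μL + 380 μL = 400 μL total → factor 400/20 = 20
Step 3: 50 μL brought to 400 μL → factor 400/50 = 8
Step 4: 140 μL brought to 1350 μL → factor 1350/140 = 9.6429
Step 5: 22-fold → factor 22
Overall dilution factor = 10.179 × 20 × 8 × 9.6429 × 22 = 3.4549 × 10^5
Stock = 7.24 × 10^-6 μM × 3.4549 × 10^5 = 2.50 μM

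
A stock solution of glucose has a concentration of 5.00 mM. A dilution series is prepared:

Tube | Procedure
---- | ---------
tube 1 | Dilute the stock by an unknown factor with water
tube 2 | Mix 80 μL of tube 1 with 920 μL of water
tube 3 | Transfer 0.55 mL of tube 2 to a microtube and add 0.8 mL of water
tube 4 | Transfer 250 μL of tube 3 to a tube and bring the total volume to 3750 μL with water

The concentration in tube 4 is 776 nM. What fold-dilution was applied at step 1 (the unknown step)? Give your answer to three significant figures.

Step 1: unknown factor x
Step 2: 80 μL + 920 μL = 1000 μL total → factor 1000/80 = 12.5
Step 3: 0.55 mL + 0.8 mL = 1.35 mL total → factor 1.35/0.55 = 2.4545
Step 4: 250 μL brought to 3750 μL → factor 3750/250 = 15
Product of known-step factors = 460.23
Overall factor = 5.00 mM / (776 nM) = 6443.3
x = 6443.3 / 460.23 = 14.0

14.0-fold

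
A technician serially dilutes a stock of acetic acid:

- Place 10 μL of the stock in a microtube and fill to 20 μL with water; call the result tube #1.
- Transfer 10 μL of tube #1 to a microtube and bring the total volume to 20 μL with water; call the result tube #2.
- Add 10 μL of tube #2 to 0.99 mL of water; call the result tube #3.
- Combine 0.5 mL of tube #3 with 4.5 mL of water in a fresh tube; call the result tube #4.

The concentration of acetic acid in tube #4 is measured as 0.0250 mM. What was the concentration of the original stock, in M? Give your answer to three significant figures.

0.100 M

Step 1: 10 μL brought to 20 μL → factor 20/10 = 2
Step 2: 10 μL brought to 20 μL → factor 20/10 = 2
Step 3: 10 μL + 0.99 mL = 1000 μL total → factor 1000/10 = 100
Step 4: 0.5 mL + 4.5 mL = 5 mL total → factor 5/0.5 = 10
Overall dilution factor = 2 × 2 × 100 × 10 = 4000
Stock = 0.0250 mM × 4000 = 100.0 mM = 0.100 M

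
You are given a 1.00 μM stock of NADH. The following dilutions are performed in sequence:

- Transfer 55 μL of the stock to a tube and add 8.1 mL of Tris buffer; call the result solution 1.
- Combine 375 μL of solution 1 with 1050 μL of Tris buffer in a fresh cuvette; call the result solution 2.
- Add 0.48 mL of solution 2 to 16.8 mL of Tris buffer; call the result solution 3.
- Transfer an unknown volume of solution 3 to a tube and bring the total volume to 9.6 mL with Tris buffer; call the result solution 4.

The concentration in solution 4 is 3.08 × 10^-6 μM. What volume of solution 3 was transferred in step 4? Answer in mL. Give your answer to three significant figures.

Step 1: 55 μL + 8.1 mL = 8155 μL total → factor 8155/55 = 148.27
Step 2: 375 μL + 1050 μL = 1425 μL total → factor 1425/375 = 3.8
Step 3: 0.48 mL + 16.8 mL = 17.28 mL total → factor 17.28/0.48 = 36
Step 4: v brought to 9.6 mL → factor = 9.6 mL/v
Product of known-step factors = 20284
Overall factor = 1.00 μM / (3.08 × 10^-6 μM) = 3.2468 × 10^5
Step-4 factor = 3.2468 × 10^5 / 20284 = 16.007
v = 9.6 mL / 16.007 = 0.600 mL

0.600 mL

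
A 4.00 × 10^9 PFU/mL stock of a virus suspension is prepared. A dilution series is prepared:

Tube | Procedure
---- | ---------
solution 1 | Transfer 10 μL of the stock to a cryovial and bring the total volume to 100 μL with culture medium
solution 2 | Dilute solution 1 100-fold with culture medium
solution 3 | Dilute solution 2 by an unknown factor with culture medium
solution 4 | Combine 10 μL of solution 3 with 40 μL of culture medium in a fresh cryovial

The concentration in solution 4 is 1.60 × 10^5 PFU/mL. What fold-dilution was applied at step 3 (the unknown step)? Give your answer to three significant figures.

5.00-fold

Step 1: 10 μL brought to 100 μL → factor 100/10 = 10
Step 2: 100-fold → factor 100
Step 3: unknown factor x
Step 4: 10 μL + 40 μL = 50 μL total → factor 50/10 = 5
Product of known-step factors = 5000
Overall factor = 4.00 × 10^9 PFU/mL / (1.60 × 10^5 PFU/mL) = 25000
x = 25000 / 5000 = 5.00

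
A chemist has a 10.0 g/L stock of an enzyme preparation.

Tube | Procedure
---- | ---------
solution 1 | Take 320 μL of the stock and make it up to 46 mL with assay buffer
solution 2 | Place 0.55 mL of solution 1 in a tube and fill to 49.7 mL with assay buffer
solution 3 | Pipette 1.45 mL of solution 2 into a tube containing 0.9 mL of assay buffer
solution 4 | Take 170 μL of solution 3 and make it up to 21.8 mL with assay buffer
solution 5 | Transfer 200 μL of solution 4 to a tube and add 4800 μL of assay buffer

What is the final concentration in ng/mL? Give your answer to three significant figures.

0.148 ng/mL

Step 1: 320 μL brought to 46 mL → factor 46000/320 = 143.75
Step 2: 0.55 mL brought to 49.7 mL → factor 49.7/0.55 = 90.364
Step 3: 1.45 mL + 0.9 mL = 2.35 mL total → factor 2.35/1.45 = 1.6207
Step 4: 170 μL brought to 21.8 mL → factor 21800/170 = 128.24
Step 5: 200 μL + 4800 μL = 5000 μL total → factor 5000/200 = 25
Overall dilution factor = 143.75 × 90.364 × 1.6207 × 128.24 × 25 = 6.7491 × 10^7
Final = 10.0 g/L / 6.7491 × 10^7 = 1.482 × 10^-7 g/L = 0.148 ng/mL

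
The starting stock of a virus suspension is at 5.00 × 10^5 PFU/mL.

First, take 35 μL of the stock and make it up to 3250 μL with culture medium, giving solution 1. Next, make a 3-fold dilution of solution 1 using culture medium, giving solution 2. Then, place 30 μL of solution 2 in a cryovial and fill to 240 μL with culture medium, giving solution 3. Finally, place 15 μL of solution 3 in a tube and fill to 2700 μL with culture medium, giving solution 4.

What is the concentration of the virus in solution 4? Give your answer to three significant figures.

1.25 PFU/mL

Step 1: 35 μL brought to 3250 μL → factor 3250/35 = 92.857
Step 2: 3-fold → factor 3
Step 3: 30 μL brought to 240 μL → factor 240/30 = 8
Step 4: 15 μL brought to 2700 μL → factor 2700/15 = 180
Overall dilution factor = 92.857 × 3 × 8 × 180 = 4.0114 × 10^5
Final = 5.00 × 10^5 PFU/mL / 4.0114 × 10^5 = 1.25 PFU/mL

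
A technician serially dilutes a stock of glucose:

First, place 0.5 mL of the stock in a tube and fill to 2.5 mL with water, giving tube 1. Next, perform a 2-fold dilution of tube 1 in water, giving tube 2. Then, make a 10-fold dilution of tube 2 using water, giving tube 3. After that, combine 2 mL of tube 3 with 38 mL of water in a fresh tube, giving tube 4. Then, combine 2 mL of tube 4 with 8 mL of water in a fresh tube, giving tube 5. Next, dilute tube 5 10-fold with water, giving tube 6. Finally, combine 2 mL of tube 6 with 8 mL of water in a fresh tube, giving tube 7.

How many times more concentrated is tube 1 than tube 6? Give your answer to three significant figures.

Step 1: 0.5 mL brought to 2.5 mL → factor 2.5/0.5 = 5
Step 2: 2-fold → factor 2
Step 3: 10-fold → factor 10
Step 4: 2 mL + 38 mL = 40 mL total → factor 40/2 = 20
Step 5: 2 mL + 8 mL = 10 mL total → factor 10/2 = 5
Step 6: 10-fold → factor 10
Dilution factor to tube 1 = 5; to tube 6 = 1 × 10^5
[tube 1]/[tube 6] = (factor to tube 6)/(factor to tube 1) = 1 × 10^5/5 = 2.00 × 10^4

2.00 × 10^4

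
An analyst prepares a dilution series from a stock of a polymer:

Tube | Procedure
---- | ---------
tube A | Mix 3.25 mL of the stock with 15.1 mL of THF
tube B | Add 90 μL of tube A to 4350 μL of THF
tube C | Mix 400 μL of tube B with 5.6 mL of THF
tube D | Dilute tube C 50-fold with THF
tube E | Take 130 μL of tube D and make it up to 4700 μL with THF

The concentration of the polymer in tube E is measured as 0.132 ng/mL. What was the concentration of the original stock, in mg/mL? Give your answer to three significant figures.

Step 1: 3.25 mL + 15.1 mL = 18.35 mL total → factor 18.35/3.25 = 5.6462
Step 2: 90 μL + 4350 μL = 4440 μL total → factor 4440/90 = 49.333
Step 3: 400 μL + 5.6 mL = 6000 μL total → factor 6000/400 = 15
Step 4: 50-fold → factor 50
Step 5: 130 μL brought to 4700 μL → factor 4700/130 = 36.154
Overall dilution factor = 5.6462 × 49.333 × 15 × 50 × 36.154 = 7.5528 × 10^6
Stock = 0.132 ng/mL × 7.5528 × 10^6 = 9.970 × 10^5 ng/mL = 0.997 mg/mL

0.997 mg/mL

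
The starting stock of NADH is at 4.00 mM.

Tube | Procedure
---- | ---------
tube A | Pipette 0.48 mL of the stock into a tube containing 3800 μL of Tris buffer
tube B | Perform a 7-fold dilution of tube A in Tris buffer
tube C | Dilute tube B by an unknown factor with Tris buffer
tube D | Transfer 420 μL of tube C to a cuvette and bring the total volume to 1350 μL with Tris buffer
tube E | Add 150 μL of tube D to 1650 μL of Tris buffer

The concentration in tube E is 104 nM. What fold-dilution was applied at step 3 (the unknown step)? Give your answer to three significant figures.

16.0-fold

Step 1: 0.48 mL + 3800 μL = 4.28 mL total → factor 4.28/0.48 = 8.9167
Step 2: 7-fold → factor 7
Step 3: unknown factor x
Step 4: 420 μL brought to 1350 μL → factor 1350/420 = 3.2143
Step 5: 150 μL + 1650 μL = 1800 μL total → factor 1800/150 = 12
Product of known-step factors = 2407.5
Overall factor = 4.00 mM / (104 nM) = 38462
x = 38462 / 2407.5 = 16.0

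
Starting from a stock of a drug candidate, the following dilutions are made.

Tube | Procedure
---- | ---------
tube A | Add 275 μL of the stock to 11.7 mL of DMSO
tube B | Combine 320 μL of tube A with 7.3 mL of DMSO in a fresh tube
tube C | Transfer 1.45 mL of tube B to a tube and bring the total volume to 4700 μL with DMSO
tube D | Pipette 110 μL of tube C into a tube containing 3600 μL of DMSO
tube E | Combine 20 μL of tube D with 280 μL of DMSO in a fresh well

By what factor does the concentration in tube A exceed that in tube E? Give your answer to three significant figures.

Step 1: 275 μL + 11.7 mL = 11975 μL total → factor 11975/275 = 43.545
Step 2: 320 μL + 7.3 mL = 7620 μL total → factor 7620/320 = 23.812
Step 3: 1.45 mL brought to 4700 μL → factor 4.7/1.45 = 3.2414
Step 4: 110 μL + 3600 μL = 3710 μL total → factor 3710/110 = 33.727
Step 5: 20 μL + 280 μL = 300 μL total → factor 300/20 = 15
Dilution factor to tube A = 43.545; to tube E = 1.7004 × 10^6
[tube A]/[tube E] = (factor to tube E)/(factor to tube A) = 1.7004 × 10^6/43.545 = 3.90 × 10^4

3.90 × 10^4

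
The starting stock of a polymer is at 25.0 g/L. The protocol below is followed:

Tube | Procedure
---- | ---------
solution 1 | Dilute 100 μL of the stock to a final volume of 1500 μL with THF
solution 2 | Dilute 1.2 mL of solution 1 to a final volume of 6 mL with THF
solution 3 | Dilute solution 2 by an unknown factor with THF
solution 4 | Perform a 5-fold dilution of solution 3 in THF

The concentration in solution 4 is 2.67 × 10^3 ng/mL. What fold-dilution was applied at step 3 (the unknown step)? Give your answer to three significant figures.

25.0-fold

Step 1: 100 μL brought to 1500 μL → factor 1500/100 = 15
Step 2: 1.2 mL brought to 6 mL → factor 6/1.2 = 5
Step 3: unknown factor x
Step 4: 5-fold → factor 5
Product of known-step factors = 375
Overall factor = 25.0 g/L / (2.67 × 10^3 ng/mL) = 9363.3
x = 9363.3 / 375 = 25.0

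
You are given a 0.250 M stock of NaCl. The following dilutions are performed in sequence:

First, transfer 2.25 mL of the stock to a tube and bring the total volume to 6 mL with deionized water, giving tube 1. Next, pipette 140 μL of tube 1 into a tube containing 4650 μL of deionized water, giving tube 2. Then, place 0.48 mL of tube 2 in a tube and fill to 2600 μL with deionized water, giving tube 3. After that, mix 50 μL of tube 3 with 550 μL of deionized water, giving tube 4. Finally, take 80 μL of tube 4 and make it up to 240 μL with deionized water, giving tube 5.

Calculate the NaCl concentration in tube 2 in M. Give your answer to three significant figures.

Step 1: 2.25 mL brought to 6 mL → factor 6/2.25 = 2.6667
Step 2: 140 μL + 4650 μL = 4790 μL total → factor 4790/140 = 34.214
Dilution factor through tube 2 = 2.6667 × 34.214 = 91.238
[tube 2] = 0.250 M / 91.238 = 0.00274 M

0.00274 M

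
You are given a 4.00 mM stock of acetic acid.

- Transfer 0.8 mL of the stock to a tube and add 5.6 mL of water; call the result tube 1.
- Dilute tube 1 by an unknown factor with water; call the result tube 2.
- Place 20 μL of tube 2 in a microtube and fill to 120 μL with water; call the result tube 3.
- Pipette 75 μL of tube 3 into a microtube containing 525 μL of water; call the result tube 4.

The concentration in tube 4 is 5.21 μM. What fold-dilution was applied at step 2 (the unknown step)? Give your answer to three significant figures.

Step 1: 0.8 mL + 5.6 mL = 6.4 mL total → factor 6.4/0.8 = 8
Step 2: unknown factor x
Step 3: 20 μL brought to 120 μL → factor 120/20 = 6
Step 4: 75 μL + 525 μL = 600 μL total → factor 600/75 = 8
Product of known-step factors = 384
Overall factor = 4.00 mM / (5.21 μM) = 767.75
x = 767.75 / 384 = 2.00

2.00-fold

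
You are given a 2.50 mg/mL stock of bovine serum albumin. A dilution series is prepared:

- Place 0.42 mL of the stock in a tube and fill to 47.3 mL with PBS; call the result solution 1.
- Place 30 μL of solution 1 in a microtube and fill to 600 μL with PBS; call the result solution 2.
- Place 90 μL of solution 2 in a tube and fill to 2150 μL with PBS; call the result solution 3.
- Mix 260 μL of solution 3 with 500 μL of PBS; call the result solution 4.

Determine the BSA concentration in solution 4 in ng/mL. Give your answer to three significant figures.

Step 1: 0.42 mL brought to 47.3 mL → factor 47.3/0.42 = 112.62
Step 2: 30 μL brought to 600 μL → factor 600/30 = 20
Step 3: 90 μL brought to 2150 μL → factor 2150/90 = 23.889
Step 4: 260 μL + 500 μL = 760 μL total → factor 760/260 = 2.9231
Overall dilution factor = 112.62 × 20 × 23.889 × 2.9231 = 1.5728 × 10^5
Final = 2.50 mg/mL / 1.5728 × 10^5 = 1.590 × 10^-5 mg/mL = 15.9 ng/mL

15.9 ng/mL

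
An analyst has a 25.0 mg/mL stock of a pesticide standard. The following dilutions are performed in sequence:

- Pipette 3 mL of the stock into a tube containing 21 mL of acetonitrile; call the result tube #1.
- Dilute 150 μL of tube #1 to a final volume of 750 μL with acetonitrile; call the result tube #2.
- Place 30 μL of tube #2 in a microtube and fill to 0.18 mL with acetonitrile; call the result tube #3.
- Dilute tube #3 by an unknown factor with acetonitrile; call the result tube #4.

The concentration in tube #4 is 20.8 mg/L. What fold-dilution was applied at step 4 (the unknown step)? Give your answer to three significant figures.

Step 1: 3 mL + 21 mL = 24 mL total → factor 24/3 = 8
Step 2: 150 μL brought to 750 μL → factor 750/150 = 5
Step 3: 30 μL brought to 0.18 mL → factor 180/30 = 6
Step 4: unknown factor x
Product of known-step factors = 240
Overall factor = 25.0 mg/mL / (20.8 mg/L) = 1201.9
x = 1201.9 / 240 = 5.01

5.01-fold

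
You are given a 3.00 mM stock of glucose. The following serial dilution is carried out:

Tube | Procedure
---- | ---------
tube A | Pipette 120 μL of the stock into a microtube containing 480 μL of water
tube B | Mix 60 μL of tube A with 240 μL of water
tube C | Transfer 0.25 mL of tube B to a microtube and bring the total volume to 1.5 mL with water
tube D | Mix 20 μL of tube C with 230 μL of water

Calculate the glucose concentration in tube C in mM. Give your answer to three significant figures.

Step 1: 120 μL + 480 μL = 600 μL total → factor 600/120 = 5
Step 2: 60 μL + 240 μL = 300 μL total → factor 300/60 = 5
Step 3: 0.25 mL brought to 1.5 mL → factor 1.5/0.25 = 6
Dilution factor through tube C = 5 × 5 × 6 = 150
[tube C] = 3.00 mM / 150 = 0.0200 mM

0.0200 mM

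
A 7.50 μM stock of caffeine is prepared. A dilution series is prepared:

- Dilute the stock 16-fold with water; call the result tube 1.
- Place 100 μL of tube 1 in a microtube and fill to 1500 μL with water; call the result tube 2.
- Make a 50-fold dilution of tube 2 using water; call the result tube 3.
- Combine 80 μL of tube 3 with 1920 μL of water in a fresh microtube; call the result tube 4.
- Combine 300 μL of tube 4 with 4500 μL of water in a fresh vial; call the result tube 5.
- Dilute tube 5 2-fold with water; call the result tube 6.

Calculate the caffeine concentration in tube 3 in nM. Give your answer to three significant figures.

Step 1: 16-fold → factor 16
Step 2: 100 μL brought to 1500 μL → factor 1500/100 = 15
Step 3: 50-fold → factor 50
Dilution factor through tube 3 = 16 × 15 × 50 = 12000
[tube 3] = 7.50 μM / 12000 = 0.0006250 μM = 0.625 nM

0.625 nM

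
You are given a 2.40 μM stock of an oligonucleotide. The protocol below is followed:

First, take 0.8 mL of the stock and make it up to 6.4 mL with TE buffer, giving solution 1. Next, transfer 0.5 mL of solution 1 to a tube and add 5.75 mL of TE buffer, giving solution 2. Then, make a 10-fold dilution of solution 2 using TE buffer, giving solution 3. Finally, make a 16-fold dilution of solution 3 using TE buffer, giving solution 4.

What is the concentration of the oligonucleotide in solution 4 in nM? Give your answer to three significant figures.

0.150 nM

Step 1: 0.8 mL brought to 6.4 mL → factor 6.4/0.8 = 8
Step 2: 0.5 mL + 5.75 mL = 6.25 mL total → factor 6.25/0.5 = 12.5
Step 3: 10-fold → factor 10
Step 4: 16-fold → factor 16
Overall dilution factor = 8 × 12.5 × 10 × 16 = 16000
Final = 2.40 μM / 16000 = 0.0001500 μM = 0.150 nM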